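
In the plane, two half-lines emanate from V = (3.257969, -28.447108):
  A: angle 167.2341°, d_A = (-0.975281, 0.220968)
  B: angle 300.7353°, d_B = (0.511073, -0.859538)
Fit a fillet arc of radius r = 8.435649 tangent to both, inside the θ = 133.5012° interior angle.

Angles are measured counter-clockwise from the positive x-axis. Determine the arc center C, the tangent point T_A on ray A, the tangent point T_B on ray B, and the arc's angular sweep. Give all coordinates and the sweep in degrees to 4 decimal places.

bisector direction at 233.9847° = (-0.588001,-0.808860)
center distance |VC| = r/sin(θ/2) = 8.435649/sin(66.7506°) = 9.181206
C = V + |VC|·bis = (-2.1406,-35.8734)
T_A = V + ((C−V)·d_A)·d_A = V + 3.6241·d_A = (-0.2766,-27.6463)
T_B = V + ((C−V)·d_B)·d_B = V + 3.6241·d_B = (5.1102,-31.5622)
sweep = 180° − θ = 46.4988°

center=(-2.1406,-35.8734) T_A=(-0.2766,-27.6463) T_B=(5.1102,-31.5622) sweep=46.4988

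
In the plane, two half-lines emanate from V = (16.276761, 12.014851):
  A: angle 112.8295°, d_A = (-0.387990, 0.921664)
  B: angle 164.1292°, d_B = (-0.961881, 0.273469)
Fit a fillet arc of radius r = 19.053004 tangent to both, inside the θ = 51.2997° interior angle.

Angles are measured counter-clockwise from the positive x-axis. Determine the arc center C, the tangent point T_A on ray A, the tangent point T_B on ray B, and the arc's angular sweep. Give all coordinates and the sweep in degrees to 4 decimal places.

center=(-16.6784,41.1923) T_A=(0.8821,48.5847) T_B=(-21.8888,22.8656) sweep=128.7003

bisector direction at 138.4794° = (-0.748717,0.662890)
center distance |VC| = r/sin(θ/2) = 19.053004/sin(25.6499°) = 44.015511
C = V + |VC|·bis = (-16.6784,41.1923)
T_A = V + ((C−V)·d_A)·d_A = V + 39.6781·d_A = (0.8821,48.5847)
T_B = V + ((C−V)·d_B)·d_B = V + 39.6781·d_B = (-21.8888,22.8656)
sweep = 180° − θ = 128.7003°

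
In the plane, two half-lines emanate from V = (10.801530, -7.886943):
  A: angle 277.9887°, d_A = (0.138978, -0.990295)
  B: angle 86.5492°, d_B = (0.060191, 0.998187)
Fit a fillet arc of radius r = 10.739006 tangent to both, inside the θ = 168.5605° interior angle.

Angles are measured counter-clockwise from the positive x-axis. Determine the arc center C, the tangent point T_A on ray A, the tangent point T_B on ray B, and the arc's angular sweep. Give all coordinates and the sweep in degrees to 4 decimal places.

bisector direction at 2.2689° = (0.999216,0.039590)
center distance |VC| = r/sin(θ/2) = 10.739006/sin(84.2802°) = 10.792740
C = V + |VC|·bis = (21.5858,-7.4597)
T_A = V + ((C−V)·d_A)·d_A = V + 1.0756·d_A = (10.9510,-8.9521)
T_B = V + ((C−V)·d_B)·d_B = V + 1.0756·d_B = (10.8663,-6.8133)
sweep = 180° − θ = 11.4395°

center=(21.5858,-7.4597) T_A=(10.9510,-8.9521) T_B=(10.8663,-6.8133) sweep=11.4395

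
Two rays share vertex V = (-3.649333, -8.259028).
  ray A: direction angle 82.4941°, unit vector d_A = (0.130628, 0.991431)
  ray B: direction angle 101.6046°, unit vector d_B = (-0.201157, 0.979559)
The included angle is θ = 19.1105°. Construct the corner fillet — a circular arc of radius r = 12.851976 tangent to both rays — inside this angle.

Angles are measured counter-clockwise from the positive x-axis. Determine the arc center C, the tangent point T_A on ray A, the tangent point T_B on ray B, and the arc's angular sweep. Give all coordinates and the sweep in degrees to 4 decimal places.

bisector direction at 92.0494° = (-0.035760,0.999360)
center distance |VC| = r/sin(θ/2) = 12.851976/sin(9.5552°) = 77.422196
C = V + |VC|·bis = (-6.4180,69.1136)
T_A = V + ((C−V)·d_A)·d_A = V + 76.3480·d_A = (6.3239,67.4348)
T_B = V + ((C−V)·d_B)·d_B = V + 76.3480·d_B = (-19.0072,66.5284)
sweep = 180° − θ = 160.8895°

center=(-6.4180,69.1136) T_A=(6.3239,67.4348) T_B=(-19.0072,66.5284) sweep=160.8895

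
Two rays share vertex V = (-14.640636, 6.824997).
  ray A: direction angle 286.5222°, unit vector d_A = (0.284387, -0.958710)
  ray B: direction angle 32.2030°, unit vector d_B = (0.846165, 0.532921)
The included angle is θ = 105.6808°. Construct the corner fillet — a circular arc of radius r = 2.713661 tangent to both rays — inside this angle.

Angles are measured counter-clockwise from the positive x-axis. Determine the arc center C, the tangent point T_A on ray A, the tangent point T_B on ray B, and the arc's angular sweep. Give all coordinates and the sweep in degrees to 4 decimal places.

bisector direction at 339.3626° = (0.935830,-0.352453)
center distance |VC| = r/sin(θ/2) = 2.713661/sin(52.8404°) = 3.405032
C = V + |VC|·bis = (-11.4541,5.6249)
T_A = V + ((C−V)·d_A)·d_A = V + 2.0568·d_A = (-14.0557,4.8532)
T_B = V + ((C−V)·d_B)·d_B = V + 2.0568·d_B = (-12.9003,7.9211)
sweep = 180° − θ = 74.3192°

center=(-11.4541,5.6249) T_A=(-14.0557,4.8532) T_B=(-12.9003,7.9211) sweep=74.3192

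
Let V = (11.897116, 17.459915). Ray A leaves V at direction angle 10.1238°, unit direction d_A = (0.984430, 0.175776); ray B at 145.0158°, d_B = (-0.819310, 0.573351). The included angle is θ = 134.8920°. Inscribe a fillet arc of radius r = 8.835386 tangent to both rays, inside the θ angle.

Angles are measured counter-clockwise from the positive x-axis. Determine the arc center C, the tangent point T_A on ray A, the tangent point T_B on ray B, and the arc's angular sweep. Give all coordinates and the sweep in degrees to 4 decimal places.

center=(13.9564,26.8027) T_A=(15.5095,18.1049) T_B=(8.8907,19.5638) sweep=45.1080

bisector direction at 77.5698° = (0.215250,0.976559)
center distance |VC| = r/sin(θ/2) = 8.835386/sin(67.4460°) = 9.567092
C = V + |VC|·bis = (13.9564,26.8027)
T_A = V + ((C−V)·d_A)·d_A = V + 3.6695·d_A = (15.5095,18.1049)
T_B = V + ((C−V)·d_B)·d_B = V + 3.6695·d_B = (8.8907,19.5638)
sweep = 180° − θ = 45.1080°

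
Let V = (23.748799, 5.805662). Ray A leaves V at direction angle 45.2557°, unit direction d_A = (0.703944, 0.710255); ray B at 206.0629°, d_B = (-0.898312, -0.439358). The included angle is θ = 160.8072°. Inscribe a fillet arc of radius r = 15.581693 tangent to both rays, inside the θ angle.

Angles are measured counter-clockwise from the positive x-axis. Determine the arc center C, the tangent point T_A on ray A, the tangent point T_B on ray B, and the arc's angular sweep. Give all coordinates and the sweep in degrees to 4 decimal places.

bisector direction at 125.6593° = (-0.582964,0.812498)
center distance |VC| = r/sin(θ/2) = 15.581693/sin(80.4036°) = 15.802830
C = V + |VC|·bis = (14.5363,18.6454)
T_A = V + ((C−V)·d_A)·d_A = V + 2.6344·d_A = (25.6033,7.6768)
T_B = V + ((C−V)·d_B)·d_B = V + 2.6344·d_B = (21.3823,4.6482)
sweep = 180° − θ = 19.1928°

center=(14.5363,18.6454) T_A=(25.6033,7.6768) T_B=(21.3823,4.6482) sweep=19.1928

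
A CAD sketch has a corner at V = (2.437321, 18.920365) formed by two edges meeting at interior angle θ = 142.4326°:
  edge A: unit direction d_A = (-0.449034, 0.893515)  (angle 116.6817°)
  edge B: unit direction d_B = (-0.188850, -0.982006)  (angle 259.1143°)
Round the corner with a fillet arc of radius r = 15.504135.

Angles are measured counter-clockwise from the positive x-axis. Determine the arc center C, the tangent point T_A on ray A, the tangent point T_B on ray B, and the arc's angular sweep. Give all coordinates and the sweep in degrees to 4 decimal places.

center=(-13.7837,16.6701) T_A=(0.0695,23.6320) T_B=(1.4415,13.7421) sweep=37.5674

bisector direction at 187.8980° = (-0.990514,-0.137410)
center distance |VC| = r/sin(θ/2) = 15.504135/sin(71.2163°) = 16.376323
C = V + |VC|·bis = (-13.7837,16.6701)
T_A = V + ((C−V)·d_A)·d_A = V + 5.2731·d_A = (0.0695,23.6320)
T_B = V + ((C−V)·d_B)·d_B = V + 5.2731·d_B = (1.4415,13.7421)
sweep = 180° − θ = 37.5674°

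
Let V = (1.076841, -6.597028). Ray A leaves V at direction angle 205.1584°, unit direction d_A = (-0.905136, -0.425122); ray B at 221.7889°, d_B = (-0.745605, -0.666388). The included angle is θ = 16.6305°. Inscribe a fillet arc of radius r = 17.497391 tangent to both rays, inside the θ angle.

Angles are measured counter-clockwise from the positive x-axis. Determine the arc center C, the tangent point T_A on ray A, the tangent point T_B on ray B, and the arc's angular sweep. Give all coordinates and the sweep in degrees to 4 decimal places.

bisector direction at 213.4736° = (-0.834140,-0.551553)
center distance |VC| = r/sin(θ/2) = 17.497391/sin(8.3153°) = 120.989095
C = V + |VC|·bis = (-99.8450,-73.3290)
T_A = V + ((C−V)·d_A)·d_A = V + 119.7172·d_A = (-107.2835,-57.4915)
T_B = V + ((C−V)·d_B)·d_B = V + 119.7172·d_B = (-88.1849,-86.3751)
sweep = 180° − θ = 163.3695°

center=(-99.8450,-73.3290) T_A=(-107.2835,-57.4915) T_B=(-88.1849,-86.3751) sweep=163.3695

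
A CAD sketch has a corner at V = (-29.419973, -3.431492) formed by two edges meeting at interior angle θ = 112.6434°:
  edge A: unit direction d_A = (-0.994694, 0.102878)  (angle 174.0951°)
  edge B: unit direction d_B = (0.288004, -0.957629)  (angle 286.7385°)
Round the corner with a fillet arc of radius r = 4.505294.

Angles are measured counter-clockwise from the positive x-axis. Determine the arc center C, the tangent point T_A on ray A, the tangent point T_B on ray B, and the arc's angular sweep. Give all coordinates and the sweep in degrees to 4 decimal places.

center=(-32.8697,-7.6040) T_A=(-32.4062,-3.1226) T_B=(-28.5553,-6.3065) sweep=67.3566

bisector direction at 230.4168° = (-0.637198,-0.770700)
center distance |VC| = r/sin(θ/2) = 4.505294/sin(56.3217°) = 5.413948
C = V + |VC|·bis = (-32.8697,-7.6040)
T_A = V + ((C−V)·d_A)·d_A = V + 3.0022·d_A = (-32.4062,-3.1226)
T_B = V + ((C−V)·d_B)·d_B = V + 3.0022·d_B = (-28.5553,-6.3065)
sweep = 180° − θ = 67.3566°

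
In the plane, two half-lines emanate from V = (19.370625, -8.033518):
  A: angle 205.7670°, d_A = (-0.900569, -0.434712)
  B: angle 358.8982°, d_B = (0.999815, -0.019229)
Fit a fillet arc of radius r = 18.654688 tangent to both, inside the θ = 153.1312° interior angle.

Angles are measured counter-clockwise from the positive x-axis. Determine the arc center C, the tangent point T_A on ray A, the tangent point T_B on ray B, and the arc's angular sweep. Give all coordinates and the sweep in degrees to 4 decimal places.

bisector direction at 282.3326° = (0.213586,-0.976924)
center distance |VC| = r/sin(θ/2) = 18.654688/sin(76.5656°) = 19.179505
C = V + |VC|·bis = (23.4671,-26.7704)
T_A = V + ((C−V)·d_A)·d_A = V + 4.4560·d_A = (15.3577,-9.9706)
T_B = V + ((C−V)·d_B)·d_B = V + 4.4560·d_B = (23.8258,-8.1192)
sweep = 180° − θ = 26.8688°

center=(23.4671,-26.7704) T_A=(15.3577,-9.9706) T_B=(23.8258,-8.1192) sweep=26.8688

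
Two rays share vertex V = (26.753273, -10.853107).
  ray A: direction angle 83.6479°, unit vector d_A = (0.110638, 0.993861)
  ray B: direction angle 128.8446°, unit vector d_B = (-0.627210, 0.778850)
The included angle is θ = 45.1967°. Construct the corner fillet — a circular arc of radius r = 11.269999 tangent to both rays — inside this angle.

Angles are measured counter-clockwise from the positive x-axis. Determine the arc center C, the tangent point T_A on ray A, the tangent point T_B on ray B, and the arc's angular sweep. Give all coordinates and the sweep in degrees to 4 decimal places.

center=(18.5482,17.3042) T_A=(29.7490,16.0573) T_B=(9.7705,10.2355) sweep=134.8033

bisector direction at 106.2463° = (-0.279766,0.960068)
center distance |VC| = r/sin(θ/2) = 11.269999/sin(22.5983°) = 29.328431
C = V + |VC|·bis = (18.5482,17.3042)
T_A = V + ((C−V)·d_A)·d_A = V + 27.0766·d_A = (29.7490,16.0573)
T_B = V + ((C−V)·d_B)·d_B = V + 27.0766·d_B = (9.7705,10.2355)
sweep = 180° − θ = 134.8033°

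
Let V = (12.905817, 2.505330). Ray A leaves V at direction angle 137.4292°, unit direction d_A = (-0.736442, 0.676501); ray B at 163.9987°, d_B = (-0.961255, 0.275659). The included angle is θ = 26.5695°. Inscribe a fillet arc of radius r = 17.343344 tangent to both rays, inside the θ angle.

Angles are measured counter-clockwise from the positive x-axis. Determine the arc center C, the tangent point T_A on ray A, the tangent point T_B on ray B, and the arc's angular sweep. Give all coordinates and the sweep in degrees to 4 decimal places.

bisector direction at 150.7140° = (-0.872188,0.489170)
center distance |VC| = r/sin(θ/2) = 17.343344/sin(13.2848°) = 75.474524
C = V + |VC|·bis = (-52.9222,39.4252)
T_A = V + ((C−V)·d_A)·d_A = V + 73.4548·d_A = (-41.1894,52.1976)
T_B = V + ((C−V)·d_B)·d_B = V + 73.4548·d_B = (-57.7030,22.7538)
sweep = 180° − θ = 153.4305°

center=(-52.9222,39.4252) T_A=(-41.1894,52.1976) T_B=(-57.7030,22.7538) sweep=153.4305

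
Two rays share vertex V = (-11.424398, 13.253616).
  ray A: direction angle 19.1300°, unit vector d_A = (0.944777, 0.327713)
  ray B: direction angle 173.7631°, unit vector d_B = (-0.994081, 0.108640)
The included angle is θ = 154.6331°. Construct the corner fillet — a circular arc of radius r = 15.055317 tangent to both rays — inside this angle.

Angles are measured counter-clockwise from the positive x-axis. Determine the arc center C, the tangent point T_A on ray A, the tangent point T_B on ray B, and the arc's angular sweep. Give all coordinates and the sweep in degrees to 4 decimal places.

center=(-13.1570,28.5879) T_A=(-8.2232,14.3640) T_B=(-14.7926,13.6217) sweep=25.3669

bisector direction at 96.4466° = (-0.112276,0.993677)
center distance |VC| = r/sin(θ/2) = 15.055317/sin(77.3166°) = 15.431886
C = V + |VC|·bis = (-13.1570,28.5879)
T_A = V + ((C−V)·d_A)·d_A = V + 3.3883·d_A = (-8.2232,14.3640)
T_B = V + ((C−V)·d_B)·d_B = V + 3.3883·d_B = (-14.7926,13.6217)
sweep = 180° − θ = 25.3669°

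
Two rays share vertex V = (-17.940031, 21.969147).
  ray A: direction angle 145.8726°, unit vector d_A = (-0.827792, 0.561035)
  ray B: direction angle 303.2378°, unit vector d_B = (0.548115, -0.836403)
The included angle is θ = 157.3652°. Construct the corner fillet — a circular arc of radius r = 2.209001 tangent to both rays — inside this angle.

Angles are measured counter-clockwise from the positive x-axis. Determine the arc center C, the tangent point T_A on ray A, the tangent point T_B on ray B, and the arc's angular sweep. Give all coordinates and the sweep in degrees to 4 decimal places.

center=(-19.5453,20.3886) T_A=(-18.3060,22.2172) T_B=(-17.6977,21.5994) sweep=22.6348

bisector direction at 224.5552° = (-0.712575,-0.701596)
center distance |VC| = r/sin(θ/2) = 2.209001/sin(78.6826°) = 2.252807
C = V + |VC|·bis = (-19.5453,20.3886)
T_A = V + ((C−V)·d_A)·d_A = V + 0.4421·d_A = (-18.3060,22.2172)
T_B = V + ((C−V)·d_B)·d_B = V + 0.4421·d_B = (-17.6977,21.5994)
sweep = 180° − θ = 22.6348°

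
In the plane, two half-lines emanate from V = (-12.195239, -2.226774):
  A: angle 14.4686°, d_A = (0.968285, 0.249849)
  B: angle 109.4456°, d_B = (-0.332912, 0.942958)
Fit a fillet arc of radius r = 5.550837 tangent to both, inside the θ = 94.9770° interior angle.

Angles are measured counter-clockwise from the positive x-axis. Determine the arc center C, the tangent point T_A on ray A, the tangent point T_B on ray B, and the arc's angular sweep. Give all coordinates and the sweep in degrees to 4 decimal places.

bisector direction at 61.9571° = (0.470133,0.882596)
center distance |VC| = r/sin(θ/2) = 5.550837/sin(47.4885°) = 7.530217
C = V + |VC|·bis = (-8.6550,4.4194)
T_A = V + ((C−V)·d_A)·d_A = V + 5.0885·d_A = (-7.2682,-0.9554)
T_B = V + ((C−V)·d_B)·d_B = V + 5.0885·d_B = (-13.8892,2.5714)
sweep = 180° − θ = 85.0230°

center=(-8.6550,4.4194) T_A=(-7.2682,-0.9554) T_B=(-13.8892,2.5714) sweep=85.0230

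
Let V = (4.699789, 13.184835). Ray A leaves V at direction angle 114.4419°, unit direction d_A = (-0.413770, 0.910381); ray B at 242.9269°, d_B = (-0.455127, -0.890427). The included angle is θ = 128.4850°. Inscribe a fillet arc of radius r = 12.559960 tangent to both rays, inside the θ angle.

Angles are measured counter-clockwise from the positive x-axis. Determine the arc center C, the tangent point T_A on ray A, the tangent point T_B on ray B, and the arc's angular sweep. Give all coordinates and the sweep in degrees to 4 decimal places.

center=(-9.2421,13.5050) T_A=(2.1922,18.7020) T_B=(1.9416,7.7886) sweep=51.5150

bisector direction at 178.6844° = (-0.999736,0.022960)
center distance |VC| = r/sin(θ/2) = 12.559960/sin(64.2425°) = 13.945573
C = V + |VC|·bis = (-9.2421,13.5050)
T_A = V + ((C−V)·d_A)·d_A = V + 6.0602·d_A = (2.1922,18.7020)
T_B = V + ((C−V)·d_B)·d_B = V + 6.0602·d_B = (1.9416,7.7886)
sweep = 180° − θ = 51.5150°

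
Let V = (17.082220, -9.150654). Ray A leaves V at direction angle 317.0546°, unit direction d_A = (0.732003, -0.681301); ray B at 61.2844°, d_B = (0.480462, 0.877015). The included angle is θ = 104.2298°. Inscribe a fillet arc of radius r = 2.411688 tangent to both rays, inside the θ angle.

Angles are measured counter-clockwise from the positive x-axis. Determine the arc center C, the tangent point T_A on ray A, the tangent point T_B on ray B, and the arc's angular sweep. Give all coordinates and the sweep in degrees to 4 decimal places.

bisector direction at 9.1695° = (0.987221,0.159356)
center distance |VC| = r/sin(θ/2) = 2.411688/sin(52.1149°) = 3.055695
C = V + |VC|·bis = (20.0989,-8.6637)
T_A = V + ((C−V)·d_A)·d_A = V + 1.8764·d_A = (18.4558,-10.4291)
T_B = V + ((C−V)·d_B)·d_B = V + 1.8764·d_B = (17.9838,-7.5050)
sweep = 180° − θ = 75.7702°

center=(20.0989,-8.6637) T_A=(18.4558,-10.4291) T_B=(17.9838,-7.5050) sweep=75.7702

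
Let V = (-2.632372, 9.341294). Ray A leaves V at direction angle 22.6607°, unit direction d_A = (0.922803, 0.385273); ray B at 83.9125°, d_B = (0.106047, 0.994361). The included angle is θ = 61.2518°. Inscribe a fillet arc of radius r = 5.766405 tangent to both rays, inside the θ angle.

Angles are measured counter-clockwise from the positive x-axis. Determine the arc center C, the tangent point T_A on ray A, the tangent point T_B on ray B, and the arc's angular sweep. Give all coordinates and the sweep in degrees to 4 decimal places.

center=(4.1345,18.4153) T_A=(6.3561,13.0940) T_B=(-1.5994,19.0268) sweep=118.7482

bisector direction at 53.2866° = (0.597813,0.801636)
center distance |VC| = r/sin(θ/2) = 5.766405/sin(30.6259°) = 11.319317
C = V + |VC|·bis = (4.1345,18.4153)
T_A = V + ((C−V)·d_A)·d_A = V + 9.7404·d_A = (6.3561,13.0940)
T_B = V + ((C−V)·d_B)·d_B = V + 9.7404·d_B = (-1.5994,19.0268)
sweep = 180° − θ = 118.7482°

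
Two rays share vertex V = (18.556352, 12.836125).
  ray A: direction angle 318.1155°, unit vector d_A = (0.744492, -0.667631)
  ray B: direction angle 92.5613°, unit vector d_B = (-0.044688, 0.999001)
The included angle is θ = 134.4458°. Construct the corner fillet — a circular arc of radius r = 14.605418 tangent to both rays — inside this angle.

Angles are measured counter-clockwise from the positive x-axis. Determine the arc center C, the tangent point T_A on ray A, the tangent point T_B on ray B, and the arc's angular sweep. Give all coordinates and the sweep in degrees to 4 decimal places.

bisector direction at 25.3384° = (0.903796,0.427964)
center distance |VC| = r/sin(θ/2) = 14.605418/sin(67.2229°) = 15.840709
C = V + |VC|·bis = (32.8731,19.6154)
T_A = V + ((C−V)·d_A)·d_A = V + 6.1327·d_A = (23.1221,8.7418)
T_B = V + ((C−V)·d_B)·d_B = V + 6.1327·d_B = (18.2823,18.9627)
sweep = 180° − θ = 45.5542°

center=(32.8731,19.6154) T_A=(23.1221,8.7418) T_B=(18.2823,18.9627) sweep=45.5542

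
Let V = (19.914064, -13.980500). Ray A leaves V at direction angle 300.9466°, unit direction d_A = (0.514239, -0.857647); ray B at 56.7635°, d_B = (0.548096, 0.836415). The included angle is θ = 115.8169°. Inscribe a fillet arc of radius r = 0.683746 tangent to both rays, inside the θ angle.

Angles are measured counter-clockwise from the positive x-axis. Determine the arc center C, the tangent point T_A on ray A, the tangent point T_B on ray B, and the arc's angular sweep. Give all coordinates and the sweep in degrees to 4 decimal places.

center=(20.7210,-13.9966) T_A=(20.1346,-14.3482) T_B=(20.1491,-13.6219) sweep=64.1831

bisector direction at 358.8551° = (0.999800,-0.019982)
center distance |VC| = r/sin(θ/2) = 0.683746/sin(57.9085°) = 0.807065
C = V + |VC|·bis = (20.7210,-13.9966)
T_A = V + ((C−V)·d_A)·d_A = V + 0.4288·d_A = (20.1346,-14.3482)
T_B = V + ((C−V)·d_B)·d_B = V + 0.4288·d_B = (20.1491,-13.6219)
sweep = 180° − θ = 64.1831°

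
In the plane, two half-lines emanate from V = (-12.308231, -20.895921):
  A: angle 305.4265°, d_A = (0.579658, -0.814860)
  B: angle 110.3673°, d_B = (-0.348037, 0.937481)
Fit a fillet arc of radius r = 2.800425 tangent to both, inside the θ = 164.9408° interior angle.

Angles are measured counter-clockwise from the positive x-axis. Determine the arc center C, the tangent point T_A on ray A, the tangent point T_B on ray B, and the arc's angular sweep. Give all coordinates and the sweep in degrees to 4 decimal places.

bisector direction at 27.8969° = (0.883791,0.467882)
center distance |VC| = r/sin(θ/2) = 2.800425/sin(82.4704°) = 2.824782
C = V + |VC|·bis = (-9.8117,-19.5743)
T_A = V + ((C−V)·d_A)·d_A = V + 0.3702·d_A = (-12.0937,-21.1975)
T_B = V + ((C−V)·d_B)·d_B = V + 0.3702·d_B = (-12.4371,-20.5489)
sweep = 180° − θ = 15.0592°

center=(-9.8117,-19.5743) T_A=(-12.0937,-21.1975) T_B=(-12.4371,-20.5489) sweep=15.0592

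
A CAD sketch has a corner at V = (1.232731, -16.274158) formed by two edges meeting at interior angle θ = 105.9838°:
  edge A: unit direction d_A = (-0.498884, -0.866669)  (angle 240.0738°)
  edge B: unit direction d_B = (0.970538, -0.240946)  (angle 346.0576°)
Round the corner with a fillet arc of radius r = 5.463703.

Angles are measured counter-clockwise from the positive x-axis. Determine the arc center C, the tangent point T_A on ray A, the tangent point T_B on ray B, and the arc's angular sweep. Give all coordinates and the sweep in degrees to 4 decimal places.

center=(3.9133,-22.5692) T_A=(-0.8219,-19.8435) T_B=(5.2298,-17.2665) sweep=74.0162

bisector direction at 293.0657° = (0.391786,-0.920056)
center distance |VC| = r/sin(θ/2) = 5.463703/sin(52.9919°) = 6.842026
C = V + |VC|·bis = (3.9133,-22.5692)
T_A = V + ((C−V)·d_A)·d_A = V + 4.1184·d_A = (-0.8219,-19.8435)
T_B = V + ((C−V)·d_B)·d_B = V + 4.1184·d_B = (5.2298,-17.2665)
sweep = 180° − θ = 74.0162°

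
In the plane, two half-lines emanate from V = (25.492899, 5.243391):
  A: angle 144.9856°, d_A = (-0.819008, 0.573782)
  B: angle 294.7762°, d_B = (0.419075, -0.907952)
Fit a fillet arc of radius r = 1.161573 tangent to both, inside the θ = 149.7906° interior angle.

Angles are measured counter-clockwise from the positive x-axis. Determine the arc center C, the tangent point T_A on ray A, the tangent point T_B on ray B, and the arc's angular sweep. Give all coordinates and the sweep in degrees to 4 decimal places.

center=(24.5696,4.4719) T_A=(25.2361,5.4233) T_B=(25.6243,4.9587) sweep=30.2094

bisector direction at 219.8809° = (-0.767379,-0.641194)
center distance |VC| = r/sin(θ/2) = 1.161573/sin(74.8953°) = 1.203140
C = V + |VC|·bis = (24.5696,4.4719)
T_A = V + ((C−V)·d_A)·d_A = V + 0.3135·d_A = (25.2361,5.4233)
T_B = V + ((C−V)·d_B)·d_B = V + 0.3135·d_B = (25.6243,4.9587)
sweep = 180° − θ = 30.2094°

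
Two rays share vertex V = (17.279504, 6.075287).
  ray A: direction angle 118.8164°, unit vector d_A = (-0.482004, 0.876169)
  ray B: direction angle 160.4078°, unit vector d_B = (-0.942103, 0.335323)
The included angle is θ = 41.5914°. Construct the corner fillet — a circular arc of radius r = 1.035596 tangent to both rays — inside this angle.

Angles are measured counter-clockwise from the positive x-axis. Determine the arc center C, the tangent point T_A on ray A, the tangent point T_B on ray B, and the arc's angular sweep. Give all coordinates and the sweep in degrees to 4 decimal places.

bisector direction at 139.6121° = (-0.761675,0.647959)
center distance |VC| = r/sin(θ/2) = 1.035596/sin(20.7957°) = 2.916869
C = V + |VC|·bis = (15.0578,7.9653)
T_A = V + ((C−V)·d_A)·d_A = V + 2.7268·d_A = (15.9652,8.4645)
T_B = V + ((C−V)·d_B)·d_B = V + 2.7268·d_B = (14.7105,6.9897)
sweep = 180° − θ = 138.4086°

center=(15.0578,7.9653) T_A=(15.9652,8.4645) T_B=(14.7105,6.9897) sweep=138.4086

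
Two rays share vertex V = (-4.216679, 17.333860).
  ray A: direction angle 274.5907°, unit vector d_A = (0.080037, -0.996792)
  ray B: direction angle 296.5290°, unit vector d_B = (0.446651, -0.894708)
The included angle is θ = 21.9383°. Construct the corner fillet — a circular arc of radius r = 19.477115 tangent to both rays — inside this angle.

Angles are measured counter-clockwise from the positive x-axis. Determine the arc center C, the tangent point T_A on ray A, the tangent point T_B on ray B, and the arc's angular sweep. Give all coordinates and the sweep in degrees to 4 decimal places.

bisector direction at 285.5599° = (0.268245,-0.963351)
center distance |VC| = r/sin(θ/2) = 19.477115/sin(10.9692°) = 102.360056
C = V + |VC|·bis = (23.2409,-81.2748)
T_A = V + ((C−V)·d_A)·d_A = V + 100.4899·d_A = (3.8262,-82.8337)
T_B = V + ((C−V)·d_B)·d_B = V + 100.4899·d_B = (40.6672,-72.5753)
sweep = 180° − θ = 158.0617°

center=(23.2409,-81.2748) T_A=(3.8262,-82.8337) T_B=(40.6672,-72.5753) sweep=158.0617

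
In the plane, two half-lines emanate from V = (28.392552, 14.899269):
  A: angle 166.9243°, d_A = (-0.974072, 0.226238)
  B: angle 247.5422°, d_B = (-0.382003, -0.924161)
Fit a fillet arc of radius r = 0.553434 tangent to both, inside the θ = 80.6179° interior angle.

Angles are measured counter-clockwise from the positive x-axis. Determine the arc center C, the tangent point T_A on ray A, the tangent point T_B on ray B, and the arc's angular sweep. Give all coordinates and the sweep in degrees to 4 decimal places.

bisector direction at 207.2332° = (-0.889151,-0.457614)
center distance |VC| = r/sin(θ/2) = 0.553434/sin(40.3090°) = 0.855505
C = V + |VC|·bis = (27.6319,14.5078)
T_A = V + ((C−V)·d_A)·d_A = V + 0.6524·d_A = (27.7571,15.0469)
T_B = V + ((C−V)·d_B)·d_B = V + 0.6524·d_B = (28.1433,14.2964)
sweep = 180° − θ = 99.3821°

center=(27.6319,14.5078) T_A=(27.7571,15.0469) T_B=(28.1433,14.2964) sweep=99.3821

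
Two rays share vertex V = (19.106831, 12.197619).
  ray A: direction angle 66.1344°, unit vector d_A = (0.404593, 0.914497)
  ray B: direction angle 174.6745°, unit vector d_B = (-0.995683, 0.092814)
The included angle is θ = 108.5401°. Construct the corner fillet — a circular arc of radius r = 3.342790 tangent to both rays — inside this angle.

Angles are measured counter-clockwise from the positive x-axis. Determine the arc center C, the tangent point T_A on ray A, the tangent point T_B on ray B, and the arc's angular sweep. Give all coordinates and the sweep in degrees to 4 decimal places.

center=(17.0228,15.7492) T_A=(20.0798,14.3967) T_B=(16.7125,12.4208) sweep=71.4599

bisector direction at 120.4045° = (-0.506101,0.862474)
center distance |VC| = r/sin(θ/2) = 3.342790/sin(54.2700°) = 4.117860
C = V + |VC|·bis = (17.0228,15.7492)
T_A = V + ((C−V)·d_A)·d_A = V + 2.4047·d_A = (20.0798,14.3967)
T_B = V + ((C−V)·d_B)·d_B = V + 2.4047·d_B = (16.7125,12.4208)
sweep = 180° − θ = 71.4599°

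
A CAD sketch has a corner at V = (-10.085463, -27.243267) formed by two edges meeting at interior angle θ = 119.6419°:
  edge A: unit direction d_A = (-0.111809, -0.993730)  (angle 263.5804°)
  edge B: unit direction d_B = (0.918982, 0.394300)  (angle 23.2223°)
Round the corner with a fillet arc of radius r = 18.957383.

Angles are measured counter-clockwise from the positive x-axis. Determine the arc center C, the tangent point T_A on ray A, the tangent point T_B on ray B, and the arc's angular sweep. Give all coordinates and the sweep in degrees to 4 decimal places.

center=(7.5205,-40.3179) T_A=(-11.3181,-38.1983) T_B=(0.0456,-22.8964) sweep=60.3581

bisector direction at 323.4014° = (0.802832,-0.596206)
center distance |VC| = r/sin(θ/2) = 18.957383/sin(59.8210°) = 21.929774
C = V + |VC|·bis = (7.5205,-40.3179)
T_A = V + ((C−V)·d_A)·d_A = V + 11.0242·d_A = (-11.3181,-38.1983)
T_B = V + ((C−V)·d_B)·d_B = V + 11.0242·d_B = (0.0456,-22.8964)
sweep = 180° − θ = 60.3581°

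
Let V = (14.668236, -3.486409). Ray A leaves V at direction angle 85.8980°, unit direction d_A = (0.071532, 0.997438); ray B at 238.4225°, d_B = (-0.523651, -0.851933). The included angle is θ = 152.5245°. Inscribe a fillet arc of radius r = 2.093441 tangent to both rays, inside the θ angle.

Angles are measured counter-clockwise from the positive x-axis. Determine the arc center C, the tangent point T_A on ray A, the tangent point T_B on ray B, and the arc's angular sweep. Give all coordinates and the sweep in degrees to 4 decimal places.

bisector direction at 162.1602° = (-0.951917,0.306356)
center distance |VC| = r/sin(θ/2) = 2.093441/sin(76.2622°) = 2.155092
C = V + |VC|·bis = (12.6168,-2.8262)
T_A = V + ((C−V)·d_A)·d_A = V + 0.5118·d_A = (14.7048,-2.9759)
T_B = V + ((C−V)·d_B)·d_B = V + 0.5118·d_B = (14.4002,-3.9224)
sweep = 180° − θ = 27.4755°

center=(12.6168,-2.8262) T_A=(14.7048,-2.9759) T_B=(14.4002,-3.9224) sweep=27.4755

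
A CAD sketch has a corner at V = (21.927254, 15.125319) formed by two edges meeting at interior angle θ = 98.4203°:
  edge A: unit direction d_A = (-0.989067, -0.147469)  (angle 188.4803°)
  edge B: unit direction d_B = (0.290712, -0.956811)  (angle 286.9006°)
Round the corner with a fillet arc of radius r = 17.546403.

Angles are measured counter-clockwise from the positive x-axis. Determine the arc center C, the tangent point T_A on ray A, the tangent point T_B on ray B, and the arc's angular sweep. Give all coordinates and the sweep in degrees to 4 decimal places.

bisector direction at 237.6905° = (-0.534493,-0.845173)
center distance |VC| = r/sin(θ/2) = 17.546403/sin(49.2101°) = 23.175476
C = V + |VC|·bis = (9.5401,-4.4620)
T_A = V + ((C−V)·d_A)·d_A = V + 15.1402·d_A = (6.9526,12.8926)
T_B = V + ((C−V)·d_B)·d_B = V + 15.1402·d_B = (26.3287,0.6390)
sweep = 180° − θ = 81.5797°

center=(9.5401,-4.4620) T_A=(6.9526,12.8926) T_B=(26.3287,0.6390) sweep=81.5797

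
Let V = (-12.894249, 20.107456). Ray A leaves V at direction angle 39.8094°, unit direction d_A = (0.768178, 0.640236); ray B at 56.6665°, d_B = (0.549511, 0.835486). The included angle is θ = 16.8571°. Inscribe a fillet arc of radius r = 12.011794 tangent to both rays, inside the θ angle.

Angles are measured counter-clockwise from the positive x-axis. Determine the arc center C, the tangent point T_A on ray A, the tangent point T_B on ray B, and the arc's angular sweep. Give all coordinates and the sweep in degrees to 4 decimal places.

center=(41.6871,81.2348) T_A=(49.3775,72.0076) T_B=(31.6514,87.8355) sweep=163.1429

bisector direction at 48.2379° = (0.666039,0.745917)
center distance |VC| = r/sin(θ/2) = 12.011794/sin(8.4285°) = 81.949279
C = V + |VC|·bis = (41.6871,81.2348)
T_A = V + ((C−V)·d_A)·d_A = V + 81.0642·d_A = (49.3775,72.0076)
T_B = V + ((C−V)·d_B)·d_B = V + 81.0642·d_B = (31.6514,87.8355)
sweep = 180° − θ = 163.1429°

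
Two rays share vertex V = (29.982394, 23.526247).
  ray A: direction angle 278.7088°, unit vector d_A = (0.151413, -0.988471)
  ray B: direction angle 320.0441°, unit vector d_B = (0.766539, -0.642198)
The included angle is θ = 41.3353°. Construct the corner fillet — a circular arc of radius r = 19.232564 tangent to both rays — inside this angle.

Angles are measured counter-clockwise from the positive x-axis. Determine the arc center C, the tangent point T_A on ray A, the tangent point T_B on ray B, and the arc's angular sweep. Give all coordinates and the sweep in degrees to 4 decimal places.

bisector direction at 299.3765° = (0.490546,-0.871416)
center distance |VC| = r/sin(θ/2) = 19.232564/sin(20.6676°) = 54.491424
C = V + |VC|·bis = (56.7129,-23.9584)
T_A = V + ((C−V)·d_A)·d_A = V + 50.9845·d_A = (37.7021,-26.8705)
T_B = V + ((C−V)·d_B)·d_B = V + 50.9845·d_B = (69.0640,-9.2159)
sweep = 180° − θ = 138.6647°

center=(56.7129,-23.9584) T_A=(37.7021,-26.8705) T_B=(69.0640,-9.2159) sweep=138.6647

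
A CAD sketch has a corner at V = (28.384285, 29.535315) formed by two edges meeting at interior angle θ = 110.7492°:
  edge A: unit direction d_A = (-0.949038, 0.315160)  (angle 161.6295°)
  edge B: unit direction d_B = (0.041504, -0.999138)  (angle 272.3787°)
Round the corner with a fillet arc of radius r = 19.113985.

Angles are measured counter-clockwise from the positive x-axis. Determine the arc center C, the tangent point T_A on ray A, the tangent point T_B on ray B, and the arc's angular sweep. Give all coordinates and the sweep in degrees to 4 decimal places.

bisector direction at 217.0041° = (-0.798592,-0.601872)
center distance |VC| = r/sin(θ/2) = 19.113985/sin(55.3746°) = 23.228027
C = V + |VC|·bis = (9.8346,15.5550)
T_A = V + ((C−V)·d_A)·d_A = V + 13.1984·d_A = (15.8585,33.6949)
T_B = V + ((C−V)·d_B)·d_B = V + 13.1984·d_B = (28.9321,16.3483)
sweep = 180° − θ = 69.2508°

center=(9.8346,15.5550) T_A=(15.8585,33.6949) T_B=(28.9321,16.3483) sweep=69.2508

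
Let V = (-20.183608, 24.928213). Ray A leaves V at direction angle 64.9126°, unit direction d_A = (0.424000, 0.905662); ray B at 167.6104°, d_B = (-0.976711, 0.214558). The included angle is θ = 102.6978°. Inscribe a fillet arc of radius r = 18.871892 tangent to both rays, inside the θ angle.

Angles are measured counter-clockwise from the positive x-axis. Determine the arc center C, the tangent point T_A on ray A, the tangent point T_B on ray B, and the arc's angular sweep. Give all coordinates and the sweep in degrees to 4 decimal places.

bisector direction at 116.2615° = (-0.442469,0.896784)
center distance |VC| = r/sin(θ/2) = 18.871892/sin(51.3489°) = 24.164876
C = V + |VC|·bis = (-30.8758,46.5989)
T_A = V + ((C−V)·d_A)·d_A = V + 15.0928·d_A = (-13.7843,38.5972)
T_B = V + ((C−V)·d_B)·d_B = V + 15.0928·d_B = (-34.9249,28.1665)
sweep = 180° − θ = 77.3022°

center=(-30.8758,46.5989) T_A=(-13.7843,38.5972) T_B=(-34.9249,28.1665) sweep=77.3022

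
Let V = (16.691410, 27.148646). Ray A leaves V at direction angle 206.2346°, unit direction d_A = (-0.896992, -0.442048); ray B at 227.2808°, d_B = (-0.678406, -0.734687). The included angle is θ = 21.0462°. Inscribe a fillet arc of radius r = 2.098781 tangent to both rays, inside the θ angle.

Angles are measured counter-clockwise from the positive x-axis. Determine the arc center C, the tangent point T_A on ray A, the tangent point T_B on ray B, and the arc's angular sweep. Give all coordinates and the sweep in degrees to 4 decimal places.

center=(7.4844,20.2715) T_A=(6.5567,22.1541) T_B=(9.0264,18.8477) sweep=158.9538

bisector direction at 216.7577° = (-0.801173,-0.598432)
center distance |VC| = r/sin(θ/2) = 2.098781/sin(10.5231°) = 11.491862
C = V + |VC|·bis = (7.4844,20.2715)
T_A = V + ((C−V)·d_A)·d_A = V + 11.2986·d_A = (6.5567,22.1541)
T_B = V + ((C−V)·d_B)·d_B = V + 11.2986·d_B = (9.0264,18.8477)
sweep = 180° − θ = 158.9538°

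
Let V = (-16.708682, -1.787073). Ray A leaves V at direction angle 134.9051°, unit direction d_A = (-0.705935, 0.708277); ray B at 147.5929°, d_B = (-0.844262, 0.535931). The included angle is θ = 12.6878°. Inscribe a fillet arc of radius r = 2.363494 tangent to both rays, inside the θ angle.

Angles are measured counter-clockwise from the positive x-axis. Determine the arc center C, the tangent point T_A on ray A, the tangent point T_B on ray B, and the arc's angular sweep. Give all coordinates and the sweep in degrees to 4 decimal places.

bisector direction at 141.2490° = (-0.779874,0.625937)
center distance |VC| = r/sin(θ/2) = 2.363494/sin(6.3439°) = 21.389889
C = V + |VC|·bis = (-33.3901,11.6017)
T_A = V + ((C−V)·d_A)·d_A = V + 21.2589·d_A = (-31.7161,13.2701)
T_B = V + ((C−V)·d_B)·d_B = V + 21.2589·d_B = (-34.6568,9.6062)
sweep = 180° − θ = 167.3122°

center=(-33.3901,11.6017) T_A=(-31.7161,13.2701) T_B=(-34.6568,9.6062) sweep=167.3122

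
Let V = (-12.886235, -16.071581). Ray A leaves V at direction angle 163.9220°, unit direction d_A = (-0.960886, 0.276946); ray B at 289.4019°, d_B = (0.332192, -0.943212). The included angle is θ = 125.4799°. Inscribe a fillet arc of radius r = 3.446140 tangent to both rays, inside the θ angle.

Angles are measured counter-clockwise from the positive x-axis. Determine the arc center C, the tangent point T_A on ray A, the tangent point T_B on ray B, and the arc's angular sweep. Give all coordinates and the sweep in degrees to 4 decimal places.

center=(-15.5468,-18.8912) T_A=(-14.5924,-15.5798) T_B=(-12.2964,-17.7464) sweep=54.5201

bisector direction at 226.6619° = (-0.686302,-0.727317)
center distance |VC| = r/sin(θ/2) = 3.446140/sin(62.7400°) = 3.876698
C = V + |VC|·bis = (-15.5468,-18.8912)
T_A = V + ((C−V)·d_A)·d_A = V + 1.7756·d_A = (-14.5924,-15.5798)
T_B = V + ((C−V)·d_B)·d_B = V + 1.7756·d_B = (-12.2964,-17.7464)
sweep = 180° − θ = 54.5201°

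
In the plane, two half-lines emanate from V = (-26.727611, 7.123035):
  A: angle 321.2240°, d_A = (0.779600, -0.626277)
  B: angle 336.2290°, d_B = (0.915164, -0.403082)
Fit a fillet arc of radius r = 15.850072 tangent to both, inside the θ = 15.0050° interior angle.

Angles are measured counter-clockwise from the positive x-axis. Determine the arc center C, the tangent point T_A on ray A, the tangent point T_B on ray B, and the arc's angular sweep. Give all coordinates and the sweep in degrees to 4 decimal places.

center=(77.0259,-55.8944) T_A=(67.0994,-68.2511) T_B=(83.4148,-41.3890) sweep=164.9950

bisector direction at 328.7265° = (0.854699,-0.519124)
center distance |VC| = r/sin(θ/2) = 15.850072/sin(7.5025°) = 121.391886
C = V + |VC|·bis = (77.0259,-55.8944)
T_A = V + ((C−V)·d_A)·d_A = V + 120.3527·d_A = (67.0994,-68.2511)
T_B = V + ((C−V)·d_B)·d_B = V + 120.3527·d_B = (83.4148,-41.3890)
sweep = 180° − θ = 164.9950°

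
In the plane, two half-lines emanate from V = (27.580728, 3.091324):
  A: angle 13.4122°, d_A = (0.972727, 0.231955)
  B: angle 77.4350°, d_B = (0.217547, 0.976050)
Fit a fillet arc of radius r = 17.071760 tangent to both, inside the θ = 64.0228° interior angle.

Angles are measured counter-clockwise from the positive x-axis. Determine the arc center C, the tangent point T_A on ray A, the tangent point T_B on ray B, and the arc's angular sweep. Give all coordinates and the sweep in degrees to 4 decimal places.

bisector direction at 45.4236° = (0.701860,0.712315)
center distance |VC| = r/sin(θ/2) = 17.071760/sin(32.0114°) = 32.205521
C = V + |VC|·bis = (50.1845,26.0318)
T_A = V + ((C−V)·d_A)·d_A = V + 27.3084·d_A = (54.1444,9.4257)
T_B = V + ((C−V)·d_B)·d_B = V + 27.3084·d_B = (33.5216,29.7457)
sweep = 180° − θ = 115.9772°

center=(50.1845,26.0318) T_A=(54.1444,9.4257) T_B=(33.5216,29.7457) sweep=115.9772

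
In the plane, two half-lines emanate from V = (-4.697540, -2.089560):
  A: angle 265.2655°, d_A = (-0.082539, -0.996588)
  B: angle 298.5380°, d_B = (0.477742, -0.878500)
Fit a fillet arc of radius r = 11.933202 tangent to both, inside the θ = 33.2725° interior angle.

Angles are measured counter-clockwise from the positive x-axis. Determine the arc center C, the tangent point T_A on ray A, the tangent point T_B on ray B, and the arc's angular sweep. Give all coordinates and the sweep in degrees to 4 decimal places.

center=(3.8986,-42.8751) T_A=(-7.9939,-41.8901) T_B=(14.3819,-37.1741) sweep=146.7275

bisector direction at 281.9017° = (0.206234,-0.978503)
center distance |VC| = r/sin(θ/2) = 11.933202/sin(16.6363°) = 41.681544
C = V + |VC|·bis = (3.8986,-42.8751)
T_A = V + ((C−V)·d_A)·d_A = V + 39.9368·d_A = (-7.9939,-41.8901)
T_B = V + ((C−V)·d_B)·d_B = V + 39.9368·d_B = (14.3819,-37.1741)
sweep = 180° − θ = 146.7275°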